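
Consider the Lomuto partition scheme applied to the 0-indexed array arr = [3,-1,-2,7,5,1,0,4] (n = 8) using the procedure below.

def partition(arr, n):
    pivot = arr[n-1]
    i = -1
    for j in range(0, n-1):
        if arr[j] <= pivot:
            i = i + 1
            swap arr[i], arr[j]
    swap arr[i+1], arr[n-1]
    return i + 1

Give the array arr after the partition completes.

[3,-1,-2,1,0,4,5,7]

pivot = arr[7] = 4; i = -1
j=0: arr[0]=3 ≤ 4 → i=0, swap arr[0],arr[0] (no change) → [3,-1,-2,7,5,1,0,4]
j=1: arr[1]=-1 ≤ 4 → i=1, swap arr[1],arr[1] (no change) → [3,-1,-2,7,5,1,0,4]
j=2: arr[2]=-2 ≤ 4 → i=2, swap arr[2],arr[2] (no change) → [3,-1,-2,7,5,1,0,4]
j=3: arr[3]=7 > 4 → no swap
j=4: arr[4]=5 > 4 → no swap
j=5: arr[5]=1 ≤ 4 → i=3, swap arr[3],arr[5] → [3,-1,-2,1,5,7,0,4]
j=6: arr[6]=0 ≤ 4 → i=4, swap arr[4],arr[6] → [3,-1,-2,1,0,7,5,4]
final swap arr[5],arr[7] → [3,-1,-2,1,0,4,5,7]; return 5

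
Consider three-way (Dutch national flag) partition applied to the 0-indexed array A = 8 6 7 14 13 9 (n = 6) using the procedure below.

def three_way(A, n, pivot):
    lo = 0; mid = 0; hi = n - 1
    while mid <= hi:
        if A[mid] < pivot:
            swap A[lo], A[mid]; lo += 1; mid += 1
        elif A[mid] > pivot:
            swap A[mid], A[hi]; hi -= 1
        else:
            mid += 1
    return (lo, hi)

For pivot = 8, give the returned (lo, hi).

(2, 2)

pivot = 8; lo=0, mid=0, hi=5
A[mid]=8=8: mid=1
A[mid]=6<8: swap A[0],A[1]; lo=1,mid=2 → 6 8 7 14 13 9
A[mid]=7<8: swap A[1],A[2]; lo=2,mid=3 → 6 7 8 14 13 9
A[mid]=14>8: swap A[3],A[5]; hi=4 → 6 7 8 9 13 14
A[mid]=9>8: swap A[3],A[4]; hi=3 → 6 7 8 13 9 14
A[mid]=13>8: swap A[3],A[3]; hi=2 → 6 7 8 13 9 14
end: lo=2, hi=2; A = 6 7 8 13 9 14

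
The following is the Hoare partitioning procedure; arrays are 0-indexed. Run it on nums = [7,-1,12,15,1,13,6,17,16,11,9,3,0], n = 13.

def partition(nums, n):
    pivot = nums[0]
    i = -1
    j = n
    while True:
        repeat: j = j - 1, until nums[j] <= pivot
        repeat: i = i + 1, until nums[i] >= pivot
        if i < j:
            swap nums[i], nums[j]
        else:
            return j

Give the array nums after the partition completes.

[0,-1,3,6,1,13,15,17,16,11,9,12,7]

pivot = nums[0] = 7; i = -1, j = 13
j→12 (nums[12]=0≤7), i→0 (nums[0]=7≥7); i<j, swap → [0,-1,12,15,1,13,6,17,16,11,9,3,7]
j→11 (nums[11]=3≤7), i→2 (nums[2]=12≥7); i<j, swap → [0,-1,3,15,1,13,6,17,16,11,9,12,7]
j→6 (nums[6]=6≤7), i→3 (nums[3]=15≥7); i<j, swap → [0,-1,3,6,1,13,15,17,16,11,9,12,7]
j→4, i→5; i≥j, return j=4. nums = [0,-1,3,6,1,13,15,17,16,11,9,12,7]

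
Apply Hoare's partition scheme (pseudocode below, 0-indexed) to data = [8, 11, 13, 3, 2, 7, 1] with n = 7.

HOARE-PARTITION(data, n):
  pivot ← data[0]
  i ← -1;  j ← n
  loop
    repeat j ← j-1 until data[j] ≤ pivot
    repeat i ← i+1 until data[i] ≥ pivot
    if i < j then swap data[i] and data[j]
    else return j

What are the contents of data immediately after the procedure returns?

[1, 7, 2, 3, 13, 11, 8]

pivot=8
j stops at 6 (1), i stops at 0 (8); swap ⇒ [1, 11, 13, 3, 2, 7, 8]
j stops at 5 (7), i stops at 1 (11); swap ⇒ [1, 7, 13, 3, 2, 11, 8]
j stops at 4 (2), i stops at 2 (13); swap ⇒ [1, 7, 2, 3, 13, 11, 8]
j stops at 3, i stops at 4; i≥j ⇒ return 3. data=[1, 7, 2, 3, 13, 11, 8]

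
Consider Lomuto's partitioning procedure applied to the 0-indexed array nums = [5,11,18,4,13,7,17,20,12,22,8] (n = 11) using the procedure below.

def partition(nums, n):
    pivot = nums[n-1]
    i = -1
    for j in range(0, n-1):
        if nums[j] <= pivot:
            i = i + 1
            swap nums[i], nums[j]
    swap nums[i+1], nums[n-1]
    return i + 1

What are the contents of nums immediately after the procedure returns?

pivot=8, i=-1
j=0: 5≤8, i=0, swap(0,0) ⇒ [5,11,18,4,13,7,17,20,12,22,8]
j=1: 11>8, skip
j=2: 18>8, skip
j=3: 4≤8, i=1, swap(1,3) ⇒ [5,4,18,11,13,7,17,20,12,22,8]
j=4: 13>8, skip
j=5: 7≤8, i=2, swap(2,5) ⇒ [5,4,7,11,13,18,17,20,12,22,8]
j=6: 17>8, skip
j=7: 20>8, skip
j=8: 12>8, skip
j=9: 22>8, skip
swap(3,10) ⇒ [5,4,7,8,13,18,17,20,12,22,11]; return 3

[5,4,7,8,13,18,17,20,12,22,11]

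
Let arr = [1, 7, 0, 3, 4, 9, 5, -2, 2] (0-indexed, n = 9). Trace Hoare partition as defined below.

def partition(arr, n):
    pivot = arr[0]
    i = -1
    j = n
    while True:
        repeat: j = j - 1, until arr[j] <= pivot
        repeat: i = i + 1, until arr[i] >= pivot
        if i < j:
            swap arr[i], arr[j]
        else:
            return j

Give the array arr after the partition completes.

[-2, 0, 7, 3, 4, 9, 5, 1, 2]

pivot = arr[0] = 1; i = -1, j = 9
j→7 (arr[7]=-2≤1), i→0 (arr[0]=1≥1); i<j, swap → [-2, 7, 0, 3, 4, 9, 5, 1, 2]
j→2 (arr[2]=0≤1), i→1 (arr[1]=7≥1); i<j, swap → [-2, 0, 7, 3, 4, 9, 5, 1, 2]
j→1, i→2; i≥j, return j=1. arr = [-2, 0, 7, 3, 4, 9, 5, 1, 2]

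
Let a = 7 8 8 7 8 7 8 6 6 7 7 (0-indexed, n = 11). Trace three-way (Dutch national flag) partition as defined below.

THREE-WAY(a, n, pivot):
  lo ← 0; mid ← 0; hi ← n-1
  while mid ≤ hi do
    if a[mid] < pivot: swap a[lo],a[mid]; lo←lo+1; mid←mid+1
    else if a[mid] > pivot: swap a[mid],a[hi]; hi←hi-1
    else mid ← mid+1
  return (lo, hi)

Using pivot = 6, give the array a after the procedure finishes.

pivot = 6; lo=0, mid=0, hi=10
a[mid]=7>6: swap a[0],a[10]; hi=9 → 7 8 8 7 8 7 8 6 6 7 7
a[mid]=7>6: swap a[0],a[9]; hi=8 → 7 8 8 7 8 7 8 6 6 7 7
a[mid]=7>6: swap a[0],a[8]; hi=7 → 6 8 8 7 8 7 8 6 7 7 7
a[mid]=6=6: mid=1
a[mid]=8>6: swap a[1],a[7]; hi=6 → 6 6 8 7 8 7 8 8 7 7 7
a[mid]=6=6: mid=2
a[mid]=8>6: swap a[2],a[6]; hi=5 → 6 6 8 7 8 7 8 8 7 7 7
a[mid]=8>6: swap a[2],a[5]; hi=4 → 6 6 7 7 8 8 8 8 7 7 7
a[mid]=7>6: swap a[2],a[4]; hi=3 → 6 6 8 7 7 8 8 8 7 7 7
a[mid]=8>6: swap a[2],a[3]; hi=2 → 6 6 7 8 7 8 8 8 7 7 7
a[mid]=7>6: swap a[2],a[2]; hi=1 → 6 6 7 8 7 8 8 8 7 7 7
end: lo=0, hi=1; a = 6 6 7 8 7 8 8 8 7 7 7

6 6 7 8 7 8 8 8 7 7 7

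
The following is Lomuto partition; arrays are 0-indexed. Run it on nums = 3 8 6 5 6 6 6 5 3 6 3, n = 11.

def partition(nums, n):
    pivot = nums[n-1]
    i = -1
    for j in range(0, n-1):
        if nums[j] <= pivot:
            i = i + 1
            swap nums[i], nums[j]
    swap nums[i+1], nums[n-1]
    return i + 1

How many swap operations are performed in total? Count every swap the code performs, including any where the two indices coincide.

3

pivot=3, i=-1
j=0: 3≤3, i=0, swap(0,0) ⇒ 3 8 6 5 6 6 6 5 3 6 3
j=1: 8>3, skip
j=2: 6>3, skip
j=3: 5>3, skip
j=4: 6>3, skip
j=5: 6>3, skip
j=6: 6>3, skip
j=7: 5>3, skip
j=8: 3≤3, i=1, swap(1,8) ⇒ 3 3 6 5 6 6 6 5 8 6 3
j=9: 6>3, skip
swap(2,10) ⇒ 3 3 3 5 6 6 6 5 8 6 6; return 2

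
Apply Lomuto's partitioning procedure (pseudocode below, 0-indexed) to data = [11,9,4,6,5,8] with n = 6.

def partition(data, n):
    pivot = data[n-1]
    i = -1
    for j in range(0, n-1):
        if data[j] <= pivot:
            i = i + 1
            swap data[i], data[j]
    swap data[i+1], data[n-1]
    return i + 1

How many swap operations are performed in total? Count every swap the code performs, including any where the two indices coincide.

pivot=8, i=-1
j=0: 11>8, skip
j=1: 9>8, skip
j=2: 4≤8, i=0, swap(0,2) ⇒ [4,9,11,6,5,8]
j=3: 6≤8, i=1, swap(1,3) ⇒ [4,6,11,9,5,8]
j=4: 5≤8, i=2, swap(2,4) ⇒ [4,6,5,9,11,8]
swap(3,5) ⇒ [4,6,5,8,11,9]; return 3

4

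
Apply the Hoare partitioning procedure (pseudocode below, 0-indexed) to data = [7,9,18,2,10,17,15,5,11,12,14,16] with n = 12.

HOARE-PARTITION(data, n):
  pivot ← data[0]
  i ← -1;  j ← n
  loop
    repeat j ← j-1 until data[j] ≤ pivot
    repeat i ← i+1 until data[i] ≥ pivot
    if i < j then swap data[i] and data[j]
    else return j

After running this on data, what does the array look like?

[5,2,18,9,10,17,15,7,11,12,14,16]

pivot=7
j stops at 7 (5), i stops at 0 (7); swap ⇒ [5,9,18,2,10,17,15,7,11,12,14,16]
j stops at 3 (2), i stops at 1 (9); swap ⇒ [5,2,18,9,10,17,15,7,11,12,14,16]
j stops at 1, i stops at 2; i≥j ⇒ return 1. data=[5,2,18,9,10,17,15,7,11,12,14,16]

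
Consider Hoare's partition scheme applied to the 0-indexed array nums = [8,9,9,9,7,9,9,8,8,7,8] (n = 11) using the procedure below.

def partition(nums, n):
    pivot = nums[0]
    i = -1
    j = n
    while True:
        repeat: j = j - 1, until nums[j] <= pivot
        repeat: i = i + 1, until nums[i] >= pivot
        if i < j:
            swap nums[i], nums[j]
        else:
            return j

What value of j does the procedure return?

pivot = nums[0] = 8; i = -1, j = 11
j→10 (nums[10]=8≤8), i→0 (nums[0]=8≥8); i<j, swap → [8,9,9,9,7,9,9,8,8,7,8]
j→9 (nums[9]=7≤8), i→1 (nums[1]=9≥8); i<j, swap → [8,7,9,9,7,9,9,8,8,9,8]
j→8 (nums[8]=8≤8), i→2 (nums[2]=9≥8); i<j, swap → [8,7,8,9,7,9,9,8,9,9,8]
j→7 (nums[7]=8≤8), i→3 (nums[3]=9≥8); i<j, swap → [8,7,8,8,7,9,9,9,9,9,8]
j→4, i→5; i≥j, return j=4. nums = [8,7,8,8,7,9,9,9,9,9,8]

4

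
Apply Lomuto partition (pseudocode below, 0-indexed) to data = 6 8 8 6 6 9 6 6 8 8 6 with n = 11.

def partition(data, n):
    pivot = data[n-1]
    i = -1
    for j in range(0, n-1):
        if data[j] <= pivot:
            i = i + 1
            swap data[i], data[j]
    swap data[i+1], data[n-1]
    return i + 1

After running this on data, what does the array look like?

pivot = data[10] = 6; i = -1
j=0: data[0]=6 ≤ 6 → i=0, swap data[0],data[0] (no change) → 6 8 8 6 6 9 6 6 8 8 6
j=1: data[1]=8 > 6 → no swap
j=2: data[2]=8 > 6 → no swap
j=3: data[3]=6 ≤ 6 → i=1, swap data[1],data[3] → 6 6 8 8 6 9 6 6 8 8 6
j=4: data[4]=6 ≤ 6 → i=2, swap data[2],data[4] → 6 6 6 8 8 9 6 6 8 8 6
j=5: data[5]=9 > 6 → no swap
j=6: data[6]=6 ≤ 6 → i=3, swap data[3],data[6] → 6 6 6 6 8 9 8 6 8 8 6
j=7: data[7]=6 ≤ 6 → i=4, swap data[4],data[7] → 6 6 6 6 6 9 8 8 8 8 6
j=8: data[8]=8 > 6 → no swap
j=9: data[9]=8 > 6 → no swap
final swap data[5],data[10] → 6 6 6 6 6 6 8 8 8 8 9; return 5

6 6 6 6 6 6 8 8 8 8 9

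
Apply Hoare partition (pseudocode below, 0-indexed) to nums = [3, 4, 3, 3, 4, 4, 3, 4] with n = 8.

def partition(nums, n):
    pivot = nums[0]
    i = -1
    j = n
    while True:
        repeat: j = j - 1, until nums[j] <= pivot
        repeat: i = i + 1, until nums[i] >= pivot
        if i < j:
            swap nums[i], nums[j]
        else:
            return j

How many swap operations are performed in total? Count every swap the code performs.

2

pivot=3
j stops at 6 (3), i stops at 0 (3); swap ⇒ [3, 4, 3, 3, 4, 4, 3, 4]
j stops at 3 (3), i stops at 1 (4); swap ⇒ [3, 3, 3, 4, 4, 4, 3, 4]
j stops at 2, i stops at 2; i≥j ⇒ return 2. nums=[3, 3, 3, 4, 4, 4, 3, 4]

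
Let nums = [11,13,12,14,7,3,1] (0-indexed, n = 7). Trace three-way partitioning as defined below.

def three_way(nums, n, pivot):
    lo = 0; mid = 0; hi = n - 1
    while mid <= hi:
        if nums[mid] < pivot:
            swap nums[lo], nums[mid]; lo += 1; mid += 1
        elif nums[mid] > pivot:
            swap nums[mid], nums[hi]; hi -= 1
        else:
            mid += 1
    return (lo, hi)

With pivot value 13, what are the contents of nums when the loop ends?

lo=0 mid=0 hi=6
11<13: swap(0,0), lo=1 mid=1 ⇒ [11,13,12,14,7,3,1]
13=13: mid=2
12<13: swap(1,2), lo=2 mid=3 ⇒ [11,12,13,14,7,3,1]
14>13: swap(3,6), hi=5 ⇒ [11,12,13,1,7,3,14]
1<13: swap(2,3), lo=3 mid=4 ⇒ [11,12,1,13,7,3,14]
7<13: swap(3,4), lo=4 mid=5 ⇒ [11,12,1,7,13,3,14]
3<13: swap(4,5), lo=5 mid=6 ⇒ [11,12,1,7,3,13,14]
done. lo=5 hi=5; nums=[11,12,1,7,3,13,14]

[11,12,1,7,3,13,14]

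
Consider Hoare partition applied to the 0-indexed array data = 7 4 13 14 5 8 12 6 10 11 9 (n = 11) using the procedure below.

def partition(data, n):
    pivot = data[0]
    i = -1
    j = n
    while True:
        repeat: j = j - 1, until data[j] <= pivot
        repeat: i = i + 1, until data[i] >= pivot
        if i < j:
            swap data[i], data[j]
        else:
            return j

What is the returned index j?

pivot = data[0] = 7; i = -1, j = 11
j→7 (data[7]=6≤7), i→0 (data[0]=7≥7); i<j, swap → 6 4 13 14 5 8 12 7 10 11 9
j→4 (data[4]=5≤7), i→2 (data[2]=13≥7); i<j, swap → 6 4 5 14 13 8 12 7 10 11 9
j→2, i→3; i≥j, return j=2. data = 6 4 5 14 13 8 12 7 10 11 9

2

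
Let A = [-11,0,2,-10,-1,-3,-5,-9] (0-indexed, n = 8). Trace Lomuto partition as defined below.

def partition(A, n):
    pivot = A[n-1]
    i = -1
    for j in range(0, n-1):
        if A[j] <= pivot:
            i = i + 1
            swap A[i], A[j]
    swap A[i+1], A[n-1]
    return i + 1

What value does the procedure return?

pivot = A[7] = -9; i = -1
j=0: A[0]=-11 ≤ -9 → i=0, swap A[0],A[0] (no change) → [-11,0,2,-10,-1,-3,-5,-9]
j=1: A[1]=0 > -9 → no swap
j=2: A[2]=2 > -9 → no swap
j=3: A[3]=-10 ≤ -9 → i=1, swap A[1],A[3] → [-11,-10,2,0,-1,-3,-5,-9]
j=4: A[4]=-1 > -9 → no swap
j=5: A[5]=-3 > -9 → no swap
j=6: A[6]=-5 > -9 → no swap
final swap A[2],A[7] → [-11,-10,-9,0,-1,-3,-5,2]; return 2

2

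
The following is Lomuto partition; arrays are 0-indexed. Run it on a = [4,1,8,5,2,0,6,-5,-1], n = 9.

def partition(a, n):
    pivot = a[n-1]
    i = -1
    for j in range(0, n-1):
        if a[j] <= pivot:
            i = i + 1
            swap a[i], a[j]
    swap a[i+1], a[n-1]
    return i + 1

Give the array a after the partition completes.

[-5,-1,8,5,2,0,6,4,1]

pivot = a[8] = -1; i = -1
j=0: a[0]=4 > -1 → no swap
j=1: a[1]=1 > -1 → no swap
j=2: a[2]=8 > -1 → no swap
j=3: a[3]=5 > -1 → no swap
j=4: a[4]=2 > -1 → no swap
j=5: a[5]=0 > -1 → no swap
j=6: a[6]=6 > -1 → no swap
j=7: a[7]=-5 ≤ -1 → i=0, swap a[0],a[7] → [-5,1,8,5,2,0,6,4,-1]
final swap a[1],a[8] → [-5,-1,8,5,2,0,6,4,1]; return 1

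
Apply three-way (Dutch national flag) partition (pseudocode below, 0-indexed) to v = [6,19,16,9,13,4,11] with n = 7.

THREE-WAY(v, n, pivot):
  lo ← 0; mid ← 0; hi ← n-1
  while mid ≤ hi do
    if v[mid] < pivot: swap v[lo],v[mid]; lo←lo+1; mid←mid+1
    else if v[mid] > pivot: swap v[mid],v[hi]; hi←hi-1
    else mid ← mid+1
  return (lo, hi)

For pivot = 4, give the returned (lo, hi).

pivot = 4; lo=0, mid=0, hi=6
v[mid]=6>4: swap v[0],v[6]; hi=5 → [11,19,16,9,13,4,6]
v[mid]=11>4: swap v[0],v[5]; hi=4 → [4,19,16,9,13,11,6]
v[mid]=4=4: mid=1
v[mid]=19>4: swap v[1],v[4]; hi=3 → [4,13,16,9,19,11,6]
v[mid]=13>4: swap v[1],v[3]; hi=2 → [4,9,16,13,19,11,6]
v[mid]=9>4: swap v[1],v[2]; hi=1 → [4,16,9,13,19,11,6]
v[mid]=16>4: swap v[1],v[1]; hi=0 → [4,16,9,13,19,11,6]
end: lo=0, hi=0; v = [4,16,9,13,19,11,6]

(0, 0)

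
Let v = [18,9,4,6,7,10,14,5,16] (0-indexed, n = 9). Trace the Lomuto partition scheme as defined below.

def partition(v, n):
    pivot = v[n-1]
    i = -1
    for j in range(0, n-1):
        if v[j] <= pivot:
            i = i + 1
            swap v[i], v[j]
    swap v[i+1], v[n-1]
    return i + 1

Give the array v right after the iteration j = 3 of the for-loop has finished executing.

pivot=16, i=-1
j=0: 18>16, skip
j=1: 9≤16, i=0, swap(0,1) ⇒ [9,18,4,6,7,10,14,5,16]
j=2: 4≤16, i=1, swap(1,2) ⇒ [9,4,18,6,7,10,14,5,16]
j=3: 6≤16, i=2, swap(2,3) ⇒ [9,4,6,18,7,10,14,5,16]
(after j=3) v = [9,4,6,18,7,10,14,5,16]

[9,4,6,18,7,10,14,5,16]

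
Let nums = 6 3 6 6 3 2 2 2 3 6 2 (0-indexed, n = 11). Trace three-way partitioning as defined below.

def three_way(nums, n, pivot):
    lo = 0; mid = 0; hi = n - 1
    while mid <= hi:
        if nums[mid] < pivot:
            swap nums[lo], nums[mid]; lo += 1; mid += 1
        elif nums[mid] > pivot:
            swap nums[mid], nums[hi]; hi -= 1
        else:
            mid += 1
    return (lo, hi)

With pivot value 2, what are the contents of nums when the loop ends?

2 2 2 2 3 6 6 3 6 3 6

pivot = 2; lo=0, mid=0, hi=10
nums[mid]=6>2: swap nums[0],nums[10]; hi=9 → 2 3 6 6 3 2 2 2 3 6 6
nums[mid]=2=2: mid=1
nums[mid]=3>2: swap nums[1],nums[9]; hi=8 → 2 6 6 6 3 2 2 2 3 3 6
nums[mid]=6>2: swap nums[1],nums[8]; hi=7 → 2 3 6 6 3 2 2 2 6 3 6
nums[mid]=3>2: swap nums[1],nums[7]; hi=6 → 2 2 6 6 3 2 2 3 6 3 6
nums[mid]=2=2: mid=2
nums[mid]=6>2: swap nums[2],nums[6]; hi=5 → 2 2 2 6 3 2 6 3 6 3 6
nums[mid]=2=2: mid=3
nums[mid]=6>2: swap nums[3],nums[5]; hi=4 → 2 2 2 2 3 6 6 3 6 3 6
nums[mid]=2=2: mid=4
nums[mid]=3>2: swap nums[4],nums[4]; hi=3 → 2 2 2 2 3 6 6 3 6 3 6
end: lo=0, hi=3; nums = 2 2 2 2 3 6 6 3 6 3 6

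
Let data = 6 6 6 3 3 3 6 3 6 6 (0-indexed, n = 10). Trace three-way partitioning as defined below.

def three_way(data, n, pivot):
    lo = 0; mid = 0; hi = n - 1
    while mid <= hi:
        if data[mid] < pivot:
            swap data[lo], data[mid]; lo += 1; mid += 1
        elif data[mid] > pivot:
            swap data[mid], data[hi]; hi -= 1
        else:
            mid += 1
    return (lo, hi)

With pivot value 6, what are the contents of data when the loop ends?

3 3 3 3 6 6 6 6 6 6

pivot = 6; lo=0, mid=0, hi=9
data[mid]=6=6: mid=1
data[mid]=6=6: mid=2
data[mid]=6=6: mid=3
data[mid]=3<6: swap data[0],data[3]; lo=1,mid=4 → 3 6 6 6 3 3 6 3 6 6
data[mid]=3<6: swap data[1],data[4]; lo=2,mid=5 → 3 3 6 6 6 3 6 3 6 6
data[mid]=3<6: swap data[2],data[5]; lo=3,mid=6 → 3 3 3 6 6 6 6 3 6 6
data[mid]=6=6: mid=7
data[mid]=3<6: swap data[3],data[7]; lo=4,mid=8 → 3 3 3 3 6 6 6 6 6 6
data[mid]=6=6: mid=9
data[mid]=6=6: mid=10
end: lo=4, hi=9; data = 3 3 3 3 6 6 6 6 6 6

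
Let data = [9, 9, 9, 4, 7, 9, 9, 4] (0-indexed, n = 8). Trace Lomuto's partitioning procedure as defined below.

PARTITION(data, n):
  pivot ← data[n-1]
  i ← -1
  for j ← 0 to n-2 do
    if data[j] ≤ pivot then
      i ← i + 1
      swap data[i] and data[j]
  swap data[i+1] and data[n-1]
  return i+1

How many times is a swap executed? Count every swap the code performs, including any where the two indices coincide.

pivot = data[7] = 4; i = -1
j=0: data[0]=9 > 4 → no swap
j=1: data[1]=9 > 4 → no swap
j=2: data[2]=9 > 4 → no swap
j=3: data[3]=4 ≤ 4 → i=0, swap data[0],data[3] → [4, 9, 9, 9, 7, 9, 9, 4]
j=4: data[4]=7 > 4 → no swap
j=5: data[5]=9 > 4 → no swap
j=6: data[6]=9 > 4 → no swap
final swap data[1],data[7] → [4, 4, 9, 9, 7, 9, 9, 9]; return 1

2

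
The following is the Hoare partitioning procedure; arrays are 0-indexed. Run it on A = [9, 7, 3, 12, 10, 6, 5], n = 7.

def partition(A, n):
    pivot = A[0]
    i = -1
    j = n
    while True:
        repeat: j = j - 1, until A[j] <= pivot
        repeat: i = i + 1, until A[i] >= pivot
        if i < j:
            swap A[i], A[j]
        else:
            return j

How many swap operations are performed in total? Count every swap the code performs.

2

pivot = A[0] = 9; i = -1, j = 7
j→6 (A[6]=5≤9), i→0 (A[0]=9≥9); i<j, swap → [5, 7, 3, 12, 10, 6, 9]
j→5 (A[5]=6≤9), i→3 (A[3]=12≥9); i<j, swap → [5, 7, 3, 6, 10, 12, 9]
j→3, i→4; i≥j, return j=3. A = [5, 7, 3, 6, 10, 12, 9]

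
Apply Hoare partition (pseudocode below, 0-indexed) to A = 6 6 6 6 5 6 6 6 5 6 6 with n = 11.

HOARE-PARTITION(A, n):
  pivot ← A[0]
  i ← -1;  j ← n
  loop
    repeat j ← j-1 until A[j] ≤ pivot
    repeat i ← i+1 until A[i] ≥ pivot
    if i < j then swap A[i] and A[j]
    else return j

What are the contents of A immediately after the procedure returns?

6 6 5 6 5 6 6 6 6 6 6

pivot=6
j stops at 10 (6), i stops at 0 (6); swap ⇒ 6 6 6 6 5 6 6 6 5 6 6
j stops at 9 (6), i stops at 1 (6); swap ⇒ 6 6 6 6 5 6 6 6 5 6 6
j stops at 8 (5), i stops at 2 (6); swap ⇒ 6 6 5 6 5 6 6 6 6 6 6
j stops at 7 (6), i stops at 3 (6); swap ⇒ 6 6 5 6 5 6 6 6 6 6 6
j stops at 6 (6), i stops at 5 (6); swap ⇒ 6 6 5 6 5 6 6 6 6 6 6
j stops at 5, i stops at 6; i≥j ⇒ return 5. A=6 6 5 6 5 6 6 6 6 6 6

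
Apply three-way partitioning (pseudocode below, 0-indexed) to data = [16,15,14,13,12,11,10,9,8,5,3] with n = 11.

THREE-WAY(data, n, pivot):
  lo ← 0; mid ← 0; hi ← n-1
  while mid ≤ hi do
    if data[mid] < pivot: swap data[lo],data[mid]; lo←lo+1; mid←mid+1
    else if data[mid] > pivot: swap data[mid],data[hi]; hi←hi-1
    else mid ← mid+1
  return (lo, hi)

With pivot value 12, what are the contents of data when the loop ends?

lo=0 mid=0 hi=10
16>12: swap(0,10), hi=9 ⇒ [3,15,14,13,12,11,10,9,8,5,16]
3<12: swap(0,0), lo=1 mid=1 ⇒ [3,15,14,13,12,11,10,9,8,5,16]
15>12: swap(1,9), hi=8 ⇒ [3,5,14,13,12,11,10,9,8,15,16]
5<12: swap(1,1), lo=2 mid=2 ⇒ [3,5,14,13,12,11,10,9,8,15,16]
14>12: swap(2,8), hi=7 ⇒ [3,5,8,13,12,11,10,9,14,15,16]
8<12: swap(2,2), lo=3 mid=3 ⇒ [3,5,8,13,12,11,10,9,14,15,16]
13>12: swap(3,7), hi=6 ⇒ [3,5,8,9,12,11,10,13,14,15,16]
9<12: swap(3,3), lo=4 mid=4 ⇒ [3,5,8,9,12,11,10,13,14,15,16]
12=12: mid=5
11<12: swap(4,5), lo=5 mid=6 ⇒ [3,5,8,9,11,12,10,13,14,15,16]
10<12: swap(5,6), lo=6 mid=7 ⇒ [3,5,8,9,11,10,12,13,14,15,16]
done. lo=6 hi=6; data=[3,5,8,9,11,10,12,13,14,15,16]

[3,5,8,9,11,10,12,13,14,15,16]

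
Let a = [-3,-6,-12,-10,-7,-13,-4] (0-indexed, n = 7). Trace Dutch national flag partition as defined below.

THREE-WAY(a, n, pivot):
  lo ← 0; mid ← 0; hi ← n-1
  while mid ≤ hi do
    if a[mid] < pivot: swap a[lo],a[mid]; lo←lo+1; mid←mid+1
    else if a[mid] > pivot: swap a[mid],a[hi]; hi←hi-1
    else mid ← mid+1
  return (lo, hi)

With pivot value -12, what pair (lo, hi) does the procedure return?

(1, 1)

pivot = -12; lo=0, mid=0, hi=6
a[mid]=-3>-12: swap a[0],a[6]; hi=5 → [-4,-6,-12,-10,-7,-13,-3]
a[mid]=-4>-12: swap a[0],a[5]; hi=4 → [-13,-6,-12,-10,-7,-4,-3]
a[mid]=-13<-12: swap a[0],a[0]; lo=1,mid=1 → [-13,-6,-12,-10,-7,-4,-3]
a[mid]=-6>-12: swap a[1],a[4]; hi=3 → [-13,-7,-12,-10,-6,-4,-3]
a[mid]=-7>-12: swap a[1],a[3]; hi=2 → [-13,-10,-12,-7,-6,-4,-3]
a[mid]=-10>-12: swap a[1],a[2]; hi=1 → [-13,-12,-10,-7,-6,-4,-3]
a[mid]=-12=-12: mid=2
end: lo=1, hi=1; a = [-13,-12,-10,-7,-6,-4,-3]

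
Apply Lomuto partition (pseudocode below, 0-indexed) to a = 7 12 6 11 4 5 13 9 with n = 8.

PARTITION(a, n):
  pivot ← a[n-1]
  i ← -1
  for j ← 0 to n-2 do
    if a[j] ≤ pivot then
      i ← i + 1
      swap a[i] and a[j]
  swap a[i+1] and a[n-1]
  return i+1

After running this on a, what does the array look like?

7 6 4 5 9 11 13 12

pivot=9, i=-1
j=0: 7≤9, i=0, swap(0,0) ⇒ 7 12 6 11 4 5 13 9
j=1: 12>9, skip
j=2: 6≤9, i=1, swap(1,2) ⇒ 7 6 12 11 4 5 13 9
j=3: 11>9, skip
j=4: 4≤9, i=2, swap(2,4) ⇒ 7 6 4 11 12 5 13 9
j=5: 5≤9, i=3, swap(3,5) ⇒ 7 6 4 5 12 11 13 9
j=6: 13>9, skip
swap(4,7) ⇒ 7 6 4 5 9 11 13 12; return 4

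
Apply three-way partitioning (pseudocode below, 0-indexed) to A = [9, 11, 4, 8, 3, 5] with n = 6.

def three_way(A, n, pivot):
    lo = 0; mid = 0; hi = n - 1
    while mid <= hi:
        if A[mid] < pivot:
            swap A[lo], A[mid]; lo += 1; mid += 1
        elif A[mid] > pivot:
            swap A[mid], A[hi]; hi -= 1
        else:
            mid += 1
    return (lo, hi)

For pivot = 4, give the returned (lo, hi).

(1, 1)

pivot = 4; lo=0, mid=0, hi=5
A[mid]=9>4: swap A[0],A[5]; hi=4 → [5, 11, 4, 8, 3, 9]
A[mid]=5>4: swap A[0],A[4]; hi=3 → [3, 11, 4, 8, 5, 9]
A[mid]=3<4: swap A[0],A[0]; lo=1,mid=1 → [3, 11, 4, 8, 5, 9]
A[mid]=11>4: swap A[1],A[3]; hi=2 → [3, 8, 4, 11, 5, 9]
A[mid]=8>4: swap A[1],A[2]; hi=1 → [3, 4, 8, 11, 5, 9]
A[mid]=4=4: mid=2
end: lo=1, hi=1; A = [3, 4, 8, 11, 5, 9]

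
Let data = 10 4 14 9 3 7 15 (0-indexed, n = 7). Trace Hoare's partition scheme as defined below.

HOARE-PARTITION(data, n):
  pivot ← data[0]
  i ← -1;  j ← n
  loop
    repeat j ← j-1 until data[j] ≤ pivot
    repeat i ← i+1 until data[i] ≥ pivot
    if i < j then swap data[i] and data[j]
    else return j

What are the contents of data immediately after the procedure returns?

7 4 3 9 14 10 15

pivot=10
j stops at 5 (7), i stops at 0 (10); swap ⇒ 7 4 14 9 3 10 15
j stops at 4 (3), i stops at 2 (14); swap ⇒ 7 4 3 9 14 10 15
j stops at 3, i stops at 4; i≥j ⇒ return 3. data=7 4 3 9 14 10 15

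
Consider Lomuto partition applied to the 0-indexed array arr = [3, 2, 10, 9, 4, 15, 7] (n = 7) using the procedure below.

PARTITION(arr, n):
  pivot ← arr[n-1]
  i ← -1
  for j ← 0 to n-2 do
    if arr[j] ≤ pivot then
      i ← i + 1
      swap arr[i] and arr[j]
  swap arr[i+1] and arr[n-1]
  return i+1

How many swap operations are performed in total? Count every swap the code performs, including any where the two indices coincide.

pivot=7, i=-1
j=0: 3≤7, i=0, swap(0,0) ⇒ [3, 2, 10, 9, 4, 15, 7]
j=1: 2≤7, i=1, swap(1,1) ⇒ [3, 2, 10, 9, 4, 15, 7]
j=2: 10>7, skip
j=3: 9>7, skip
j=4: 4≤7, i=2, swap(2,4) ⇒ [3, 2, 4, 9, 10, 15, 7]
j=5: 15>7, skip
swap(3,6) ⇒ [3, 2, 4, 7, 10, 15, 9]; return 3

4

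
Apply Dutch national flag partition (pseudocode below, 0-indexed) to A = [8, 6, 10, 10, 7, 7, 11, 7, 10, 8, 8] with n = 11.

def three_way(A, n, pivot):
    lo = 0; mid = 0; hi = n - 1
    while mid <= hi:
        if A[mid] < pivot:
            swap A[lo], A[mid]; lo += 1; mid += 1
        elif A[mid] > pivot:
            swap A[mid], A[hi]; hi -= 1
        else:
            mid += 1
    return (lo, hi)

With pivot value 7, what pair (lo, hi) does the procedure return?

(1, 3)

lo=0 mid=0 hi=10
8>7: swap(0,10), hi=9 ⇒ [8, 6, 10, 10, 7, 7, 11, 7, 10, 8, 8]
8>7: swap(0,9), hi=8 ⇒ [8, 6, 10, 10, 7, 7, 11, 7, 10, 8, 8]
8>7: swap(0,8), hi=7 ⇒ [10, 6, 10, 10, 7, 7, 11, 7, 8, 8, 8]
10>7: swap(0,7), hi=6 ⇒ [7, 6, 10, 10, 7, 7, 11, 10, 8, 8, 8]
7=7: mid=1
6<7: swap(0,1), lo=1 mid=2 ⇒ [6, 7, 10, 10, 7, 7, 11, 10, 8, 8, 8]
10>7: swap(2,6), hi=5 ⇒ [6, 7, 11, 10, 7, 7, 10, 10, 8, 8, 8]
11>7: swap(2,5), hi=4 ⇒ [6, 7, 7, 10, 7, 11, 10, 10, 8, 8, 8]
7=7: mid=3
10>7: swap(3,4), hi=3 ⇒ [6, 7, 7, 7, 10, 11, 10, 10, 8, 8, 8]
7=7: mid=4
done. lo=1 hi=3; A=[6, 7, 7, 7, 10, 11, 10, 10, 8, 8, 8]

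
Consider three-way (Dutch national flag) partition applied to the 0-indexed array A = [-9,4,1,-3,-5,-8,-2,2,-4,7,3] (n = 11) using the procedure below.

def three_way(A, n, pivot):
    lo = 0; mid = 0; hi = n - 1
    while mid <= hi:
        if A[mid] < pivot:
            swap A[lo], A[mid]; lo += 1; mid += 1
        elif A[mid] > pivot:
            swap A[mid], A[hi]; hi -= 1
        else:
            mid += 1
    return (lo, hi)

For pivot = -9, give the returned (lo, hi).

lo=0 mid=0 hi=10
-9=-9: mid=1
4>-9: swap(1,10), hi=9 ⇒ [-9,3,1,-3,-5,-8,-2,2,-4,7,4]
3>-9: swap(1,9), hi=8 ⇒ [-9,7,1,-3,-5,-8,-2,2,-4,3,4]
7>-9: swap(1,8), hi=7 ⇒ [-9,-4,1,-3,-5,-8,-2,2,7,3,4]
-4>-9: swap(1,7), hi=6 ⇒ [-9,2,1,-3,-5,-8,-2,-4,7,3,4]
2>-9: swap(1,6), hi=5 ⇒ [-9,-2,1,-3,-5,-8,2,-4,7,3,4]
-2>-9: swap(1,5), hi=4 ⇒ [-9,-8,1,-3,-5,-2,2,-4,7,3,4]
-8>-9: swap(1,4), hi=3 ⇒ [-9,-5,1,-3,-8,-2,2,-4,7,3,4]
-5>-9: swap(1,3), hi=2 ⇒ [-9,-3,1,-5,-8,-2,2,-4,7,3,4]
-3>-9: swap(1,2), hi=1 ⇒ [-9,1,-3,-5,-8,-2,2,-4,7,3,4]
1>-9: swap(1,1), hi=0 ⇒ [-9,1,-3,-5,-8,-2,2,-4,7,3,4]
done. lo=0 hi=0; A=[-9,1,-3,-5,-8,-2,2,-4,7,3,4]

(0, 0)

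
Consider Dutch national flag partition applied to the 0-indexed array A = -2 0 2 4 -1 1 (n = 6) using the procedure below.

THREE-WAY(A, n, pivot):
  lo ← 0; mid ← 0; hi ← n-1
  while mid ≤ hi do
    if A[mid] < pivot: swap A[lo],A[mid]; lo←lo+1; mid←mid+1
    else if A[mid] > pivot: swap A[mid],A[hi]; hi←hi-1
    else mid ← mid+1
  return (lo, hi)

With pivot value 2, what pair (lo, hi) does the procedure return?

pivot = 2; lo=0, mid=0, hi=5
A[mid]=-2<2: swap A[0],A[0]; lo=1,mid=1 → -2 0 2 4 -1 1
A[mid]=0<2: swap A[1],A[1]; lo=2,mid=2 → -2 0 2 4 -1 1
A[mid]=2=2: mid=3
A[mid]=4>2: swap A[3],A[5]; hi=4 → -2 0 2 1 -1 4
A[mid]=1<2: swap A[2],A[3]; lo=3,mid=4 → -2 0 1 2 -1 4
A[mid]=-1<2: swap A[3],A[4]; lo=4,mid=5 → -2 0 1 -1 2 4
end: lo=4, hi=4; A = -2 0 1 -1 2 4

(4, 4)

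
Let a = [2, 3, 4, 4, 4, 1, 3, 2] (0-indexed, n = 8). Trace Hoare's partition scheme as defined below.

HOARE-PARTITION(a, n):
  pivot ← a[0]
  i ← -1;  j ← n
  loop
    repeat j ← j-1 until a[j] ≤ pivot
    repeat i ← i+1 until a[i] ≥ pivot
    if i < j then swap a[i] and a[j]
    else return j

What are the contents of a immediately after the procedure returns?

pivot = a[0] = 2; i = -1, j = 8
j→7 (a[7]=2≤2), i→0 (a[0]=2≥2); i<j, swap → [2, 3, 4, 4, 4, 1, 3, 2]
j→5 (a[5]=1≤2), i→1 (a[1]=3≥2); i<j, swap → [2, 1, 4, 4, 4, 3, 3, 2]
j→1, i→2; i≥j, return j=1. a = [2, 1, 4, 4, 4, 3, 3, 2]

[2, 1, 4, 4, 4, 3, 3, 2]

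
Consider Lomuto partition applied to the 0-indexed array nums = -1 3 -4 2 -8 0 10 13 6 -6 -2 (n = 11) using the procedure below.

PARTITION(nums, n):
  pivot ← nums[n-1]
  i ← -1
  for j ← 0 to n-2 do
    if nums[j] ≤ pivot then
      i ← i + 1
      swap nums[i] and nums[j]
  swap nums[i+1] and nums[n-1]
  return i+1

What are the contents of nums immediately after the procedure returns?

-4 -8 -6 -2 3 0 10 13 6 -1 2

pivot = nums[10] = -2; i = -1
j=0: nums[0]=-1 > -2 → no swap
j=1: nums[1]=3 > -2 → no swap
j=2: nums[2]=-4 ≤ -2 → i=0, swap nums[0],nums[2] → -4 3 -1 2 -8 0 10 13 6 -6 -2
j=3: nums[3]=2 > -2 → no swap
j=4: nums[4]=-8 ≤ -2 → i=1, swap nums[1],nums[4] → -4 -8 -1 2 3 0 10 13 6 -6 -2
j=5: nums[5]=0 > -2 → no swap
j=6: nums[6]=10 > -2 → no swap
j=7: nums[7]=13 > -2 → no swap
j=8: nums[8]=6 > -2 → no swap
j=9: nums[9]=-6 ≤ -2 → i=2, swap nums[2],nums[9] → -4 -8 -6 2 3 0 10 13 6 -1 -2
final swap nums[3],nums[10] → -4 -8 -6 -2 3 0 10 13 6 -1 2; return 3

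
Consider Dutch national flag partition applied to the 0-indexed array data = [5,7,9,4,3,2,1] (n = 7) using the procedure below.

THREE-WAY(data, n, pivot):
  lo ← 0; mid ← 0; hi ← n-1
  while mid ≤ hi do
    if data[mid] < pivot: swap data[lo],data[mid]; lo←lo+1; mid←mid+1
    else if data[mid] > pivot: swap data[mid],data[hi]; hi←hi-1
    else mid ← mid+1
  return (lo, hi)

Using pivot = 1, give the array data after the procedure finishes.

pivot = 1; lo=0, mid=0, hi=6
data[mid]=5>1: swap data[0],data[6]; hi=5 → [1,7,9,4,3,2,5]
data[mid]=1=1: mid=1
data[mid]=7>1: swap data[1],data[5]; hi=4 → [1,2,9,4,3,7,5]
data[mid]=2>1: swap data[1],data[4]; hi=3 → [1,3,9,4,2,7,5]
data[mid]=3>1: swap data[1],data[3]; hi=2 → [1,4,9,3,2,7,5]
data[mid]=4>1: swap data[1],data[2]; hi=1 → [1,9,4,3,2,7,5]
data[mid]=9>1: swap data[1],data[1]; hi=0 → [1,9,4,3,2,7,5]
end: lo=0, hi=0; data = [1,9,4,3,2,7,5]

[1,9,4,3,2,7,5]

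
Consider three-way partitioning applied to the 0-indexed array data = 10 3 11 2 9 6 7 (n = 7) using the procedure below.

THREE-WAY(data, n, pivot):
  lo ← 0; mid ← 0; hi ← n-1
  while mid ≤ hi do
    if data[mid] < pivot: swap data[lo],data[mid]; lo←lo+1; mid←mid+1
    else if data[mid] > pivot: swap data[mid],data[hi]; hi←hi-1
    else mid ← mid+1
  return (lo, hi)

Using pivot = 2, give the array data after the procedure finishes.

2 11 3 9 6 7 10

lo=0 mid=0 hi=6
10>2: swap(0,6), hi=5 ⇒ 7 3 11 2 9 6 10
7>2: swap(0,5), hi=4 ⇒ 6 3 11 2 9 7 10
6>2: swap(0,4), hi=3 ⇒ 9 3 11 2 6 7 10
9>2: swap(0,3), hi=2 ⇒ 2 3 11 9 6 7 10
2=2: mid=1
3>2: swap(1,2), hi=1 ⇒ 2 11 3 9 6 7 10
11>2: swap(1,1), hi=0 ⇒ 2 11 3 9 6 7 10
done. lo=0 hi=0; data=2 11 3 9 6 7 10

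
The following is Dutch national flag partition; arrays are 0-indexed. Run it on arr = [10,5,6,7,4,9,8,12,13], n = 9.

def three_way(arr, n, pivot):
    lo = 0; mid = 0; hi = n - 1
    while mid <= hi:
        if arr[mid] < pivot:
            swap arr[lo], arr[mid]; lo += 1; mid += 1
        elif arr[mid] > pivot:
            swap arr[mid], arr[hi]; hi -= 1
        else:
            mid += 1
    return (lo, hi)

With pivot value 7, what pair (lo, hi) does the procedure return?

pivot = 7; lo=0, mid=0, hi=8
arr[mid]=10>7: swap arr[0],arr[8]; hi=7 → [13,5,6,7,4,9,8,12,10]
arr[mid]=13>7: swap arr[0],arr[7]; hi=6 → [12,5,6,7,4,9,8,13,10]
arr[mid]=12>7: swap arr[0],arr[6]; hi=5 → [8,5,6,7,4,9,12,13,10]
arr[mid]=8>7: swap arr[0],arr[5]; hi=4 → [9,5,6,7,4,8,12,13,10]
arr[mid]=9>7: swap arr[0],arr[4]; hi=3 → [4,5,6,7,9,8,12,13,10]
arr[mid]=4<7: swap arr[0],arr[0]; lo=1,mid=1 → [4,5,6,7,9,8,12,13,10]
arr[mid]=5<7: swap arr[1],arr[1]; lo=2,mid=2 → [4,5,6,7,9,8,12,13,10]
arr[mid]=6<7: swap arr[2],arr[2]; lo=3,mid=3 → [4,5,6,7,9,8,12,13,10]
arr[mid]=7=7: mid=4
end: lo=3, hi=3; arr = [4,5,6,7,9,8,12,13,10]

(3, 3)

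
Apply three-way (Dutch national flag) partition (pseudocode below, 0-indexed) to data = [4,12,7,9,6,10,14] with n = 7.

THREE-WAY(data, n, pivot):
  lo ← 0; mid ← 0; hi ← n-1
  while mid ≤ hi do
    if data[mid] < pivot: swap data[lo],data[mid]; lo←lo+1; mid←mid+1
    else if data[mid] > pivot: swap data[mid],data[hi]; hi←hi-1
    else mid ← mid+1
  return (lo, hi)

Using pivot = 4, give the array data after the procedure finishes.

pivot = 4; lo=0, mid=0, hi=6
data[mid]=4=4: mid=1
data[mid]=12>4: swap data[1],data[6]; hi=5 → [4,14,7,9,6,10,12]
data[mid]=14>4: swap data[1],data[5]; hi=4 → [4,10,7,9,6,14,12]
data[mid]=10>4: swap data[1],data[4]; hi=3 → [4,6,7,9,10,14,12]
data[mid]=6>4: swap data[1],data[3]; hi=2 → [4,9,7,6,10,14,12]
data[mid]=9>4: swap data[1],data[2]; hi=1 → [4,7,9,6,10,14,12]
data[mid]=7>4: swap data[1],data[1]; hi=0 → [4,7,9,6,10,14,12]
end: lo=0, hi=0; data = [4,7,9,6,10,14,12]

[4,7,9,6,10,14,12]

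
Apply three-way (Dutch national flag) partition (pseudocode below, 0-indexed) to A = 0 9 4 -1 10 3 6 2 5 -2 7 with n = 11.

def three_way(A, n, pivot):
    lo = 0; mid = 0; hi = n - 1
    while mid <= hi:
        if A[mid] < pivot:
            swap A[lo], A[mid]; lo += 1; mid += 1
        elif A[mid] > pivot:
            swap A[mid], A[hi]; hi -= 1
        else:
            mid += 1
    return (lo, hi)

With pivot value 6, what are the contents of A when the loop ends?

0 -2 4 -1 5 3 2 6 10 7 9

lo=0 mid=0 hi=10
0<6: swap(0,0), lo=1 mid=1 ⇒ 0 9 4 -1 10 3 6 2 5 -2 7
9>6: swap(1,10), hi=9 ⇒ 0 7 4 -1 10 3 6 2 5 -2 9
7>6: swap(1,9), hi=8 ⇒ 0 -2 4 -1 10 3 6 2 5 7 9
-2<6: swap(1,1), lo=2 mid=2 ⇒ 0 -2 4 -1 10 3 6 2 5 7 9
4<6: swap(2,2), lo=3 mid=3 ⇒ 0 -2 4 -1 10 3 6 2 5 7 9
-1<6: swap(3,3), lo=4 mid=4 ⇒ 0 -2 4 -1 10 3 6 2 5 7 9
10>6: swap(4,8), hi=7 ⇒ 0 -2 4 -1 5 3 6 2 10 7 9
5<6: swap(4,4), lo=5 mid=5 ⇒ 0 -2 4 -1 5 3 6 2 10 7 9
3<6: swap(5,5), lo=6 mid=6 ⇒ 0 -2 4 -1 5 3 6 2 10 7 9
6=6: mid=7
2<6: swap(6,7), lo=7 mid=8 ⇒ 0 -2 4 -1 5 3 2 6 10 7 9
done. lo=7 hi=7; A=0 -2 4 -1 5 3 2 6 10 7 9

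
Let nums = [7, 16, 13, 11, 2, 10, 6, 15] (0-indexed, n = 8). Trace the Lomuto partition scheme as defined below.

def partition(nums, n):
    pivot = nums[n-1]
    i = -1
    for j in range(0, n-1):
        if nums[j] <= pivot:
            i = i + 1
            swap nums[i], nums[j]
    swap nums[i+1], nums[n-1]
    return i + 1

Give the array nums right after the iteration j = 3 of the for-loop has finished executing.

pivot=15, i=-1
j=0: 7≤15, i=0, swap(0,0) ⇒ [7, 16, 13, 11, 2, 10, 6, 15]
j=1: 16>15, skip
j=2: 13≤15, i=1, swap(1,2) ⇒ [7, 13, 16, 11, 2, 10, 6, 15]
j=3: 11≤15, i=2, swap(2,3) ⇒ [7, 13, 11, 16, 2, 10, 6, 15]
(after j=3) nums = [7, 13, 11, 16, 2, 10, 6, 15]

[7, 13, 11, 16, 2, 10, 6, 15]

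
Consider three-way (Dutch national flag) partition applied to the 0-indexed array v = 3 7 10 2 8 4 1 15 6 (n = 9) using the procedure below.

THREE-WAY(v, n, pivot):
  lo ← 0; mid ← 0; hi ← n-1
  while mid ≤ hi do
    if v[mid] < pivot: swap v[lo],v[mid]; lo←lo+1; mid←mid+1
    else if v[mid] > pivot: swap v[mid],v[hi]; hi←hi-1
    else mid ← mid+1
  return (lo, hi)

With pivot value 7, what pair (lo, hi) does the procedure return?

(5, 5)

lo=0 mid=0 hi=8
3<7: swap(0,0), lo=1 mid=1 ⇒ 3 7 10 2 8 4 1 15 6
7=7: mid=2
10>7: swap(2,8), hi=7 ⇒ 3 7 6 2 8 4 1 15 10
6<7: swap(1,2), lo=2 mid=3 ⇒ 3 6 7 2 8 4 1 15 10
2<7: swap(2,3), lo=3 mid=4 ⇒ 3 6 2 7 8 4 1 15 10
8>7: swap(4,7), hi=6 ⇒ 3 6 2 7 15 4 1 8 10
15>7: swap(4,6), hi=5 ⇒ 3 6 2 7 1 4 15 8 10
1<7: swap(3,4), lo=4 mid=5 ⇒ 3 6 2 1 7 4 15 8 10
4<7: swap(4,5), lo=5 mid=6 ⇒ 3 6 2 1 4 7 15 8 10
done. lo=5 hi=5; v=3 6 2 1 4 7 15 8 10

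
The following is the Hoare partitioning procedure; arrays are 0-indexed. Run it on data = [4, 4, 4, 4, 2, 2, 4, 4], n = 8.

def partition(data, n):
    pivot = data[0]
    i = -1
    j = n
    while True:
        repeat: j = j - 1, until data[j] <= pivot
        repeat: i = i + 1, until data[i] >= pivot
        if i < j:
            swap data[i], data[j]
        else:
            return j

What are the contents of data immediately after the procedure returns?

[4, 4, 2, 2, 4, 4, 4, 4]

pivot = data[0] = 4; i = -1, j = 8
j→7 (data[7]=4≤4), i→0 (data[0]=4≥4); i<j, swap → [4, 4, 4, 4, 2, 2, 4, 4]
j→6 (data[6]=4≤4), i→1 (data[1]=4≥4); i<j, swap → [4, 4, 4, 4, 2, 2, 4, 4]
j→5 (data[5]=2≤4), i→2 (data[2]=4≥4); i<j, swap → [4, 4, 2, 4, 2, 4, 4, 4]
j→4 (data[4]=2≤4), i→3 (data[3]=4≥4); i<j, swap → [4, 4, 2, 2, 4, 4, 4, 4]
j→3, i→4; i≥j, return j=3. data = [4, 4, 2, 2, 4, 4, 4, 4]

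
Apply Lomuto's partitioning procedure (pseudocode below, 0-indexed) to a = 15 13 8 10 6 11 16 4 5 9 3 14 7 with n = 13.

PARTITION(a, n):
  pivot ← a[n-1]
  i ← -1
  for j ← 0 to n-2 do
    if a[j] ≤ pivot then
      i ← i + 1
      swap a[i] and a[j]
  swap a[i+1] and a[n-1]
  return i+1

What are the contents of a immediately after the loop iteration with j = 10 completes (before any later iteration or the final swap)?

6 4 5 3 15 11 16 13 8 9 10 14 7

pivot=7, i=-1
j=0: 15>7, skip
j=1: 13>7, skip
j=2: 8>7, skip
j=3: 10>7, skip
j=4: 6≤7, i=0, swap(0,4) ⇒ 6 13 8 10 15 11 16 4 5 9 3 14 7
j=5: 11>7, skip
j=6: 16>7, skip
j=7: 4≤7, i=1, swap(1,7) ⇒ 6 4 8 10 15 11 16 13 5 9 3 14 7
j=8: 5≤7, i=2, swap(2,8) ⇒ 6 4 5 10 15 11 16 13 8 9 3 14 7
j=9: 9>7, skip
j=10: 3≤7, i=3, swap(3,10) ⇒ 6 4 5 3 15 11 16 13 8 9 10 14 7
(after j=10) a = 6 4 5 3 15 11 16 13 8 9 10 14 7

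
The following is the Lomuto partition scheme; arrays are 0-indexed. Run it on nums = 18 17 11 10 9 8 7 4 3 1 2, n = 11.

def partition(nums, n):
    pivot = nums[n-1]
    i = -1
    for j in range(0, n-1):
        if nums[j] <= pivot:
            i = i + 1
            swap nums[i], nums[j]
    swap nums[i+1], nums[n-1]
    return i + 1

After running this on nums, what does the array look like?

pivot=2, i=-1
j=0: 18>2, skip
j=1: 17>2, skip
j=2: 11>2, skip
j=3: 10>2, skip
j=4: 9>2, skip
j=5: 8>2, skip
j=6: 7>2, skip
j=7: 4>2, skip
j=8: 3>2, skip
j=9: 1≤2, i=0, swap(0,9) ⇒ 1 17 11 10 9 8 7 4 3 18 2
swap(1,10) ⇒ 1 2 11 10 9 8 7 4 3 18 17; return 1

1 2 11 10 9 8 7 4 3 18 17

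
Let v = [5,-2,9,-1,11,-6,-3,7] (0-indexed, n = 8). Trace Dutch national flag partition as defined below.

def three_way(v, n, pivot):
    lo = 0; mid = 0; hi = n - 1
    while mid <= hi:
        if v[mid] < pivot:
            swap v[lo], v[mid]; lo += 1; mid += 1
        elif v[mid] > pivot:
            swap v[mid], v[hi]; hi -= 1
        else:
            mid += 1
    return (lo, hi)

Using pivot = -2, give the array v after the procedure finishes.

[-3,-6,-2,11,-1,9,7,5]

pivot = -2; lo=0, mid=0, hi=7
v[mid]=5>-2: swap v[0],v[7]; hi=6 → [7,-2,9,-1,11,-6,-3,5]
v[mid]=7>-2: swap v[0],v[6]; hi=5 → [-3,-2,9,-1,11,-6,7,5]
v[mid]=-3<-2: swap v[0],v[0]; lo=1,mid=1 → [-3,-2,9,-1,11,-6,7,5]
v[mid]=-2=-2: mid=2
v[mid]=9>-2: swap v[2],v[5]; hi=4 → [-3,-2,-6,-1,11,9,7,5]
v[mid]=-6<-2: swap v[1],v[2]; lo=2,mid=3 → [-3,-6,-2,-1,11,9,7,5]
v[mid]=-1>-2: swap v[3],v[4]; hi=3 → [-3,-6,-2,11,-1,9,7,5]
v[mid]=11>-2: swap v[3],v[3]; hi=2 → [-3,-6,-2,11,-1,9,7,5]
end: lo=2, hi=2; v = [-3,-6,-2,11,-1,9,7,5]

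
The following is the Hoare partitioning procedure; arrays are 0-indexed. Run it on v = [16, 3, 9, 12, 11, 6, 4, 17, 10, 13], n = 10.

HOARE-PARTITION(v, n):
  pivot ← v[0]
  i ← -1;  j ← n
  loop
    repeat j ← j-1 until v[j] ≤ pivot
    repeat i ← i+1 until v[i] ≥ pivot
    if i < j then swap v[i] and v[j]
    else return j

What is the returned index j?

7

pivot=16
j stops at 9 (13), i stops at 0 (16); swap ⇒ [13, 3, 9, 12, 11, 6, 4, 17, 10, 16]
j stops at 8 (10), i stops at 7 (17); swap ⇒ [13, 3, 9, 12, 11, 6, 4, 10, 17, 16]
j stops at 7, i stops at 8; i≥j ⇒ return 7. v=[13, 3, 9, 12, 11, 6, 4, 10, 17, 16]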